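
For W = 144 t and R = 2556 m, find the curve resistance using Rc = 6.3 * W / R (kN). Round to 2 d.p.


Rc = 6.3 * W / R
Rc = 6.3 * 144 / 2556
Rc = 907.2 / 2556
Rc = 0.35 kN

0.35


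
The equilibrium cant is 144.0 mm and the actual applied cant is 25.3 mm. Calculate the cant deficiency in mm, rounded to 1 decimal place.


Cant deficiency = equilibrium cant - actual cant
CD = 144.0 - 25.3
CD = 118.7 mm

118.7


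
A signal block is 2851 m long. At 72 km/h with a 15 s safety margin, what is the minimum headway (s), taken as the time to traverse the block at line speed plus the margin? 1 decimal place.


V = 72 / 3.6 = 20.0 m/s
Block traversal time = 2851 / 20.0 = 142.55 s
Headway = 142.55 + 15
Headway = 157.6 s

157.6


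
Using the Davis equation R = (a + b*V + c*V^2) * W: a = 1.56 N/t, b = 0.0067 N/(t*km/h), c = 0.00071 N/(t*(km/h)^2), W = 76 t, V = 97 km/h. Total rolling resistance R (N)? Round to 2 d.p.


b*V = 0.0067 * 97 = 0.6499
c*V^2 = 0.00071 * 9409 = 6.68039
R_per_t = 1.56 + 0.6499 + 6.68039 = 8.89029 N/t
R_total = 8.89029 * 76 = 675.66 N

675.66


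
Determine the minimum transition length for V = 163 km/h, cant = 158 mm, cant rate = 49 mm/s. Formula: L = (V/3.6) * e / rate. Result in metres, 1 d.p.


Convert speed: V = 163 / 3.6 = 45.2778 m/s
L = 45.2778 * 158 / 49
L = 7153.8889 / 49
L = 146.0 m

146.0


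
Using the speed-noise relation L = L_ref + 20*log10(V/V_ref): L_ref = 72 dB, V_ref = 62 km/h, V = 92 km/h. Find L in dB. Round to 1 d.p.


V/V_ref = 92 / 62 = 1.483871
log10(1.483871) = 0.171396
20 * 0.171396 = 3.4279
L = 72 + 3.4279 = 75.4 dB

75.4


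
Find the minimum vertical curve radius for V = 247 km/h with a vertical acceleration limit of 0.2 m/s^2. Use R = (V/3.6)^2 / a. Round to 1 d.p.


Convert speed: V = 247 / 3.6 = 68.6111 m/s
V^2 = 4707.4846 m^2/s^2
R_v = 4707.4846 / 0.2
R_v = 23537.4 m

23537.4


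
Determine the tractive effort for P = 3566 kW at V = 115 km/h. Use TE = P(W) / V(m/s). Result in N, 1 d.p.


Convert: P = 3566 kW = 3566000 W
V = 115 / 3.6 = 31.9444 m/s
TE = 3566000 / 31.9444
TE = 111631.3 N

111631.3


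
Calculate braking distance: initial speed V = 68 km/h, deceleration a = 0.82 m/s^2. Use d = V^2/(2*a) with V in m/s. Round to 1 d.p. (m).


Convert speed: V = 68 / 3.6 = 18.8889 m/s
V^2 = 356.7901
d = 356.7901 / (2 * 0.82)
d = 356.7901 / 1.64
d = 217.6 m

217.6


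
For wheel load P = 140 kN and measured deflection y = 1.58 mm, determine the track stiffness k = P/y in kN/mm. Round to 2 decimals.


Track stiffness k = P / y
k = 140 / 1.58
k = 88.61 kN/mm

88.61


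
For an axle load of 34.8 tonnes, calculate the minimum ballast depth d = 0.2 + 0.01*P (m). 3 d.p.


d = 0.2 + 0.01 * 34.8
d = 0.2 + 0.348
d = 0.548 m

0.548


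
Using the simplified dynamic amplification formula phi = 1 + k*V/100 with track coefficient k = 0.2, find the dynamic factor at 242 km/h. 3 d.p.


phi = 1 + k * V / 100
phi = 1 + 0.2 * 242 / 100
phi = 1 + 0.484
phi = 1.484

1.484


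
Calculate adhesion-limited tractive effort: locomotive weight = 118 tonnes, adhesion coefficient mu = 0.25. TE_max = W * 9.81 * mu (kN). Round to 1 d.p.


TE_max = W * g * mu
TE_max = 118 * 9.81 * 0.25
TE_max = 1157.58 * 0.25
TE_max = 289.4 kN

289.4


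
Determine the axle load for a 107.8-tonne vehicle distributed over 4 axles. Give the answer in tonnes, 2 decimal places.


Load per axle = total weight / number of axles
Load = 107.8 / 4
Load = 26.95 tonnes

26.95


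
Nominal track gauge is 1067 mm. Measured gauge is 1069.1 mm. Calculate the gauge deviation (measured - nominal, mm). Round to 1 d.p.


Deviation = measured - nominal
Deviation = 1069.1 - 1067
Deviation = 2.1 mm

2.1


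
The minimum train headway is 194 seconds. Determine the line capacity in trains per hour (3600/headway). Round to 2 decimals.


Capacity = 3600 / headway
Capacity = 3600 / 194
Capacity = 18.56 trains/hour

18.56


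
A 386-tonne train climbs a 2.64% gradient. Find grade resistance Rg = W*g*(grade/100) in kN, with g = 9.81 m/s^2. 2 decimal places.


Rg = W * 9.81 * grade / 100
Rg = 386 * 9.81 * 2.64 / 100
Rg = 3786.66 * 0.0264
Rg = 99.97 kN

99.97


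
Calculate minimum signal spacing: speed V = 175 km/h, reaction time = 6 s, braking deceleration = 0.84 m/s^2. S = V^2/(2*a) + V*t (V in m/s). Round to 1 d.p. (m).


V = 175 / 3.6 = 48.6111 m/s
Braking distance = 48.6111^2 / (2*0.84) = 1406.5715 m
Sighting distance = 48.6111 * 6 = 291.6667 m
S = 1406.5715 + 291.6667 = 1698.2 m

1698.2


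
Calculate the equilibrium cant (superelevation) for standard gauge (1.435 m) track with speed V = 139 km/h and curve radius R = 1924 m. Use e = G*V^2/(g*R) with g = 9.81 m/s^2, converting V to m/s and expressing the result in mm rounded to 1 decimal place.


Convert speed: V = 139 / 3.6 = 38.6111 m/s
Apply formula: e = 1.435 * 38.6111^2 / (9.81 * 1924)
e = 1.435 * 1490.8179 / 18874.44
e = 0.113345 m = 113.3 mm

113.3


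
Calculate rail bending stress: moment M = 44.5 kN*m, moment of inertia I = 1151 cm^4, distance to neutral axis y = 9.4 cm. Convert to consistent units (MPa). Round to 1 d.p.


Convert units:
M = 44.5 kN*m = 44500000 N*mm
y = 9.4 cm = 94 mm
I = 1151 cm^4 = 11510000 mm^4
sigma = 44500000 * 94 / 11510000
sigma = 363.4 MPa

363.4


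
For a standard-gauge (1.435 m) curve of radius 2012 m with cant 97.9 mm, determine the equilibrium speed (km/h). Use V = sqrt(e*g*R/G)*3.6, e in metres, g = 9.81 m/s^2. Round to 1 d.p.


Convert cant: e = 97.9 mm = 0.0979 m
V_ms = sqrt(0.0979 * 9.81 * 2012 / 1.435)
V_ms = sqrt(1346.566403) = 36.6956 m/s
V = 36.6956 * 3.6 = 132.1 km/h

132.1


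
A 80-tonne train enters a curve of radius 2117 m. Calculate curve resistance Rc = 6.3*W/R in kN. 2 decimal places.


Rc = 6.3 * W / R
Rc = 6.3 * 80 / 2117
Rc = 504.0 / 2117
Rc = 0.24 kN

0.24


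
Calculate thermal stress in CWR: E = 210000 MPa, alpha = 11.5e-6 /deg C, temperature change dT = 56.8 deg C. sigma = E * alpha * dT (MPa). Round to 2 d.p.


sigma = E * alpha * dT
sigma = 210000 * 11.5e-6 * 56.8
sigma = 2.415 * 56.8
sigma = 137.17 MPa

137.17


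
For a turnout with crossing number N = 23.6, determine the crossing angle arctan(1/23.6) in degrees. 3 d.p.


1/N = 1/23.6 = 0.042373
angle = arctan(0.042373) = 0.042348 rad
angle = 0.042348 * 180/pi = 2.426 degrees

2.426


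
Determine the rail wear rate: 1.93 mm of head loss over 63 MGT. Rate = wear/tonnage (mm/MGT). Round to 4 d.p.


Wear rate = total wear / cumulative tonnage
Rate = 1.93 / 63
Rate = 0.0306 mm/MGT

0.0306


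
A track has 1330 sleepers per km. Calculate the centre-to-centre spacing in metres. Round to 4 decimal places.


Spacing = 1000 m / number of sleepers
Spacing = 1000 / 1330
Spacing = 0.7519 m

0.7519


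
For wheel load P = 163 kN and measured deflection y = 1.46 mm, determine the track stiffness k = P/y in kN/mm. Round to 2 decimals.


Track stiffness k = P / y
k = 163 / 1.46
k = 111.64 kN/mm

111.64


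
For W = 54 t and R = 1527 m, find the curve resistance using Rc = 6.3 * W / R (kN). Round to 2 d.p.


Rc = 6.3 * W / R
Rc = 6.3 * 54 / 1527
Rc = 340.2 / 1527
Rc = 0.22 kN

0.22


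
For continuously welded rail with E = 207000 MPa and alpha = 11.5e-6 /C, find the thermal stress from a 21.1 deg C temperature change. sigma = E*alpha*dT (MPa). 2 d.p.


sigma = E * alpha * dT
sigma = 207000 * 11.5e-6 * 21.1
sigma = 2.3805 * 21.1
sigma = 50.23 MPa

50.23


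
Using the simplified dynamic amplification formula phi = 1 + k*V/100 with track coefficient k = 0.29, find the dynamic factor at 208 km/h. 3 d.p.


phi = 1 + k * V / 100
phi = 1 + 0.29 * 208 / 100
phi = 1 + 0.6032
phi = 1.603

1.603


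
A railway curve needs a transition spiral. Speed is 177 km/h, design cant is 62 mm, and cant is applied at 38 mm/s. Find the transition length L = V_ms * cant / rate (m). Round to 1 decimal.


Convert speed: V = 177 / 3.6 = 49.1667 m/s
L = 49.1667 * 62 / 38
L = 3048.3333 / 38
L = 80.2 m

80.2


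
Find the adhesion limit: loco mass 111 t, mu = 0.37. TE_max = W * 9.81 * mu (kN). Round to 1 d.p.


TE_max = W * g * mu
TE_max = 111 * 9.81 * 0.37
TE_max = 1088.91 * 0.37
TE_max = 402.9 kN

402.9


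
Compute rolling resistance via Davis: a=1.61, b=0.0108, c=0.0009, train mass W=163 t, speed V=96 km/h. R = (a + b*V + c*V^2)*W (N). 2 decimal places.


b*V = 0.0108 * 96 = 1.0368
c*V^2 = 0.0009 * 9216 = 8.2944
R_per_t = 1.61 + 1.0368 + 8.2944 = 10.9412 N/t
R_total = 10.9412 * 163 = 1783.42 N

1783.42


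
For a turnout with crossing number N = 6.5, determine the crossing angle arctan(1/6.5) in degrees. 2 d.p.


1/N = 1/6.5 = 0.153846
angle = arctan(0.153846) = 0.152649 rad
angle = 0.152649 * 180/pi = 8.75 degrees

8.75


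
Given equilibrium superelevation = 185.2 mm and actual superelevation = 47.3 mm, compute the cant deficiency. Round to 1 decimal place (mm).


Cant deficiency = equilibrium cant - actual cant
CD = 185.2 - 47.3
CD = 137.9 mm

137.9


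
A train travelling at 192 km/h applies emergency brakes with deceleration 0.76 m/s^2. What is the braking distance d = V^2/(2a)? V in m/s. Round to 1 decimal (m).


Convert speed: V = 192 / 3.6 = 53.3333 m/s
V^2 = 2844.4444
d = 2844.4444 / (2 * 0.76)
d = 2844.4444 / 1.52
d = 1871.3 m

1871.3


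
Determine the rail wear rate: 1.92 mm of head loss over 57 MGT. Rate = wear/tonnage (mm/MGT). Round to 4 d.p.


Wear rate = total wear / cumulative tonnage
Rate = 1.92 / 57
Rate = 0.0337 mm/MGT

0.0337


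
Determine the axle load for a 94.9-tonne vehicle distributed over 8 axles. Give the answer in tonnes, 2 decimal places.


Load per axle = total weight / number of axles
Load = 94.9 / 8
Load = 11.86 tonnes

11.86


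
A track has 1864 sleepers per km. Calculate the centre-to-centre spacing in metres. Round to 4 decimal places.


Spacing = 1000 m / number of sleepers
Spacing = 1000 / 1864
Spacing = 0.5365 m

0.5365


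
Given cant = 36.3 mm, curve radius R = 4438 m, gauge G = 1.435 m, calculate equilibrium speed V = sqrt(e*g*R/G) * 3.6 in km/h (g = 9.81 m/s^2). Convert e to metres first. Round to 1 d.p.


Convert cant: e = 36.3 mm = 0.0363 m
V_ms = sqrt(0.0363 * 9.81 * 4438 / 1.435)
V_ms = sqrt(1101.313668) = 33.186 m/s
V = 33.186 * 3.6 = 119.5 km/h

119.5


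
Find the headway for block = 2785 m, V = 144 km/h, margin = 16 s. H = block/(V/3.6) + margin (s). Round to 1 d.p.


V = 144 / 3.6 = 40.0 m/s
Block traversal time = 2785 / 40.0 = 69.625 s
Headway = 69.625 + 16
Headway = 85.6 s

85.6


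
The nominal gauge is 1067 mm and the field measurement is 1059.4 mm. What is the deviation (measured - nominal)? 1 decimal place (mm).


Deviation = measured - nominal
Deviation = 1059.4 - 1067
Deviation = -7.6 mm

-7.6


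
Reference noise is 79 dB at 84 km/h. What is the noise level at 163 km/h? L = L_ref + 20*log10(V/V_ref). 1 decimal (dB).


V/V_ref = 163 / 84 = 1.940476
log10(1.940476) = 0.287908
20 * 0.287908 = 5.7582
L = 79 + 5.7582 = 84.8 dB

84.8


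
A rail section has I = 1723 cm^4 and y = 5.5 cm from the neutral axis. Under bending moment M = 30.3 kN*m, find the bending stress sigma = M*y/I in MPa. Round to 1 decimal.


Convert units:
M = 30.3 kN*m = 30300000 N*mm
y = 5.5 cm = 55 mm
I = 1723 cm^4 = 17230000 mm^4
sigma = 30300000 * 55 / 17230000
sigma = 96.7 MPa

96.7


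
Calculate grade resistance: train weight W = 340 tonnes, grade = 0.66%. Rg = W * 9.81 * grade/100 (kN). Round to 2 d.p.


Rg = W * 9.81 * grade / 100
Rg = 340 * 9.81 * 0.66 / 100
Rg = 3335.4 * 0.0066
Rg = 22.01 kN

22.01


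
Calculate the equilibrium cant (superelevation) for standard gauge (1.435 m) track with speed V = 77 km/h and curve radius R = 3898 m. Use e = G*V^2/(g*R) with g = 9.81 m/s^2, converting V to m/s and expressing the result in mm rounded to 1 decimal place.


Convert speed: V = 77 / 3.6 = 21.3889 m/s
Apply formula: e = 1.435 * 21.3889^2 / (9.81 * 3898)
e = 1.435 * 457.4846 / 38239.38
e = 0.017168 m = 17.2 mm

17.2


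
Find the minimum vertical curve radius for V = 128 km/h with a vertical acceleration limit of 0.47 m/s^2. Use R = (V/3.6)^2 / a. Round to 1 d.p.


Convert speed: V = 128 / 3.6 = 35.5556 m/s
V^2 = 1264.1975 m^2/s^2
R_v = 1264.1975 / 0.47
R_v = 2689.8 m

2689.8


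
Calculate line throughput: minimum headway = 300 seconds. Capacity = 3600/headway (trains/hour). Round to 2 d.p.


Capacity = 3600 / headway
Capacity = 3600 / 300
Capacity = 12.00 trains/hour

12.00


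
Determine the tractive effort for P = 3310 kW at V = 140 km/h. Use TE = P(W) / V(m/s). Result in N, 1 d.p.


Convert: P = 3310 kW = 3310000 W
V = 140 / 3.6 = 38.8889 m/s
TE = 3310000 / 38.8889
TE = 85114.3 N

85114.3


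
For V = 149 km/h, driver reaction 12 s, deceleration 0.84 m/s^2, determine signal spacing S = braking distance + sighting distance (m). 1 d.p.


V = 149 / 3.6 = 41.3889 m/s
Braking distance = 41.3889^2 / (2*0.84) = 1019.6667 m
Sighting distance = 41.3889 * 12 = 496.6667 m
S = 1019.6667 + 496.6667 = 1516.3 m

1516.3


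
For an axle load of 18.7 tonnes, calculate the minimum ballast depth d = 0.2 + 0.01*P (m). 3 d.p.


d = 0.2 + 0.01 * 18.7
d = 0.2 + 0.187
d = 0.387 m

0.387


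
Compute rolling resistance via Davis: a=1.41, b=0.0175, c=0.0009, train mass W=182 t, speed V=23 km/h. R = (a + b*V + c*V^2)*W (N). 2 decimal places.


b*V = 0.0175 * 23 = 0.4025
c*V^2 = 0.0009 * 529 = 0.4761
R_per_t = 1.41 + 0.4025 + 0.4761 = 2.2886 N/t
R_total = 2.2886 * 182 = 416.53 N

416.53


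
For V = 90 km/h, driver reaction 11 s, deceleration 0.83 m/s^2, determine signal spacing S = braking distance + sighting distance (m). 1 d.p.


V = 90 / 3.6 = 25.0 m/s
Braking distance = 25.0^2 / (2*0.83) = 376.506 m
Sighting distance = 25.0 * 11 = 275.0 m
S = 376.506 + 275.0 = 651.5 m

651.5


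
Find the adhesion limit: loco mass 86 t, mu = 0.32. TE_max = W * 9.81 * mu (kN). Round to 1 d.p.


TE_max = W * g * mu
TE_max = 86 * 9.81 * 0.32
TE_max = 843.66 * 0.32
TE_max = 270.0 kN

270.0


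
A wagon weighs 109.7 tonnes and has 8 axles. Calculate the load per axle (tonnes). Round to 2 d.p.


Load per axle = total weight / number of axles
Load = 109.7 / 8
Load = 13.71 tonnes

13.71


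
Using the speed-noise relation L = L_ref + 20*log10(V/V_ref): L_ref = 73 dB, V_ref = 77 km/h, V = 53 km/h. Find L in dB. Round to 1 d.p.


V/V_ref = 53 / 77 = 0.688312
log10(0.688312) = -0.162215
20 * -0.162215 = -3.2443
L = 73 + -3.2443 = 69.8 dB

69.8


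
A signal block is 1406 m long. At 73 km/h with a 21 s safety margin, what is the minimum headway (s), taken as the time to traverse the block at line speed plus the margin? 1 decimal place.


V = 73 / 3.6 = 20.2778 m/s
Block traversal time = 1406 / 20.2778 = 69.337 s
Headway = 69.337 + 21
Headway = 90.3 s

90.3


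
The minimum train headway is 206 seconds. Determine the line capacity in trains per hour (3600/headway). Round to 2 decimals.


Capacity = 3600 / headway
Capacity = 3600 / 206
Capacity = 17.48 trains/hour

17.48


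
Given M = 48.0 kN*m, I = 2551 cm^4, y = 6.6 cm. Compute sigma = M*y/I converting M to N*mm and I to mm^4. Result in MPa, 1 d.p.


Convert units:
M = 48.0 kN*m = 48000000 N*mm
y = 6.6 cm = 66 mm
I = 2551 cm^4 = 25510000 mm^4
sigma = 48000000 * 66 / 25510000
sigma = 124.2 MPa

124.2


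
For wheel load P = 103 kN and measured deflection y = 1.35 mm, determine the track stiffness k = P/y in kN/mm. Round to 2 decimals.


Track stiffness k = P / y
k = 103 / 1.35
k = 76.30 kN/mm

76.30


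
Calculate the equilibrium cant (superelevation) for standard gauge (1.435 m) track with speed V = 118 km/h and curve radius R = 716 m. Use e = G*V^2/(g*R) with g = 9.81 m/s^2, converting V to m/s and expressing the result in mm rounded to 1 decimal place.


Convert speed: V = 118 / 3.6 = 32.7778 m/s
Apply formula: e = 1.435 * 32.7778^2 / (9.81 * 716)
e = 1.435 * 1074.3827 / 7023.96
e = 0.219497 m = 219.5 mm

219.5


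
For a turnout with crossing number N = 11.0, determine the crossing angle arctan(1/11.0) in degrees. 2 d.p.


1/N = 1/11.0 = 0.090909
angle = arctan(0.090909) = 0.09066 rad
angle = 0.09066 * 180/pi = 5.19 degrees

5.19


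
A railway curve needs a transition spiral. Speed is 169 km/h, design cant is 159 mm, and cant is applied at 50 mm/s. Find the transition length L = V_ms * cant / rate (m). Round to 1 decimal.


Convert speed: V = 169 / 3.6 = 46.9444 m/s
L = 46.9444 * 159 / 50
L = 7464.1667 / 50
L = 149.3 m

149.3


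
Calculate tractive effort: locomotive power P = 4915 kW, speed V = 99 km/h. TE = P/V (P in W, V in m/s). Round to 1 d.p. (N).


Convert: P = 4915 kW = 4915000 W
V = 99 / 3.6 = 27.5 m/s
TE = 4915000 / 27.5
TE = 178727.3 N

178727.3


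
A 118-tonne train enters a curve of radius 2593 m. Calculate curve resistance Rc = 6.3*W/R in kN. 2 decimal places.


Rc = 6.3 * W / R
Rc = 6.3 * 118 / 2593
Rc = 743.4 / 2593
Rc = 0.29 kN

0.29


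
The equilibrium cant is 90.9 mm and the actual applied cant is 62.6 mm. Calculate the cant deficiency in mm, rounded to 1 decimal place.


Cant deficiency = equilibrium cant - actual cant
CD = 90.9 - 62.6
CD = 28.3 mm

28.3


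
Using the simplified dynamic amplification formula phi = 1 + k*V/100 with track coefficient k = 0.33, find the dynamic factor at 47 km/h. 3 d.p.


phi = 1 + k * V / 100
phi = 1 + 0.33 * 47 / 100
phi = 1 + 0.1551
phi = 1.155

1.155


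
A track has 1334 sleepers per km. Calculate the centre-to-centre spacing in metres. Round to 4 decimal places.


Spacing = 1000 m / number of sleepers
Spacing = 1000 / 1334
Spacing = 0.7496 m

0.7496


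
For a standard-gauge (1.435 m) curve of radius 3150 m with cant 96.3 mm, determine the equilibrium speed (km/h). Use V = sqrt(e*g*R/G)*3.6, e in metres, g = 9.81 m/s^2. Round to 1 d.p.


Convert cant: e = 96.3 mm = 0.0963 m
V_ms = sqrt(0.0963 * 9.81 * 3150 / 1.435)
V_ms = sqrt(2073.738293) = 45.5383 m/s
V = 45.5383 * 3.6 = 163.9 km/h

163.9


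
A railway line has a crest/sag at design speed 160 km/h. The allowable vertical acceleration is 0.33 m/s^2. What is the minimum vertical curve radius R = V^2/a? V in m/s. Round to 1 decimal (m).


Convert speed: V = 160 / 3.6 = 44.4444 m/s
V^2 = 1975.3086 m^2/s^2
R_v = 1975.3086 / 0.33
R_v = 5985.8 m

5985.8


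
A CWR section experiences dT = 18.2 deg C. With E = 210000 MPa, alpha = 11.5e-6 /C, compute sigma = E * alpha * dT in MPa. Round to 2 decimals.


sigma = E * alpha * dT
sigma = 210000 * 11.5e-6 * 18.2
sigma = 2.415 * 18.2
sigma = 43.95 MPa

43.95


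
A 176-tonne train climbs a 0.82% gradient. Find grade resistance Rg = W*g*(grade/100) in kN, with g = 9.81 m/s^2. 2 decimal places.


Rg = W * 9.81 * grade / 100
Rg = 176 * 9.81 * 0.82 / 100
Rg = 1726.56 * 0.0082
Rg = 14.16 kN

14.16


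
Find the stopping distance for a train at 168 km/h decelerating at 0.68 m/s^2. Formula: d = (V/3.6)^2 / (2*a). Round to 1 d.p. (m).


Convert speed: V = 168 / 3.6 = 46.6667 m/s
V^2 = 2177.7778
d = 2177.7778 / (2 * 0.68)
d = 2177.7778 / 1.36
d = 1601.3 m

1601.3


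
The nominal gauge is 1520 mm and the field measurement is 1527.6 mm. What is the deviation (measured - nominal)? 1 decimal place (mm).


Deviation = measured - nominal
Deviation = 1527.6 - 1520
Deviation = 7.6 mm

7.6


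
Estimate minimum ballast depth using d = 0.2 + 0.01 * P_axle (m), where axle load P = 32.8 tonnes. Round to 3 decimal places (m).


d = 0.2 + 0.01 * 32.8
d = 0.2 + 0.328
d = 0.528 m

0.528


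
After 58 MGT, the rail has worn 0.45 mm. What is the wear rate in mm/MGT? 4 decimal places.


Wear rate = total wear / cumulative tonnage
Rate = 0.45 / 58
Rate = 0.0078 mm/MGT

0.0078


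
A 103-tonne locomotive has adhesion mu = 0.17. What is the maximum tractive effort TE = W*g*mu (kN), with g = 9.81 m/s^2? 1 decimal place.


TE_max = W * g * mu
TE_max = 103 * 9.81 * 0.17
TE_max = 1010.43 * 0.17
TE_max = 171.8 kN

171.8


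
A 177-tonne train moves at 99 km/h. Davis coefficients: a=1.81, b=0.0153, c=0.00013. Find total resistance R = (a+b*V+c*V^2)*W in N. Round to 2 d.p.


b*V = 0.0153 * 99 = 1.5147
c*V^2 = 0.00013 * 9801 = 1.27413
R_per_t = 1.81 + 1.5147 + 1.27413 = 4.59883 N/t
R_total = 4.59883 * 177 = 813.99 N

813.99


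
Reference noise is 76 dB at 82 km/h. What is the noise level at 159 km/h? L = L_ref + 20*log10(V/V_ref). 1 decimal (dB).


V/V_ref = 159 / 82 = 1.939024
log10(1.939024) = 0.287583
20 * 0.287583 = 5.7517
L = 76 + 5.7517 = 81.8 dB

81.8


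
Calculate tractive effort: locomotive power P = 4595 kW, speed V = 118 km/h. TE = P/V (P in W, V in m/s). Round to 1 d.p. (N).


Convert: P = 4595 kW = 4595000 W
V = 118 / 3.6 = 32.7778 m/s
TE = 4595000 / 32.7778
TE = 140186.4 N

140186.4


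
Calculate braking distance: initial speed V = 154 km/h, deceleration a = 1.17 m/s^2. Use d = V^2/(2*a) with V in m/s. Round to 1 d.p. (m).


Convert speed: V = 154 / 3.6 = 42.7778 m/s
V^2 = 1829.9383
d = 1829.9383 / (2 * 1.17)
d = 1829.9383 / 2.34
d = 782.0 m

782.0


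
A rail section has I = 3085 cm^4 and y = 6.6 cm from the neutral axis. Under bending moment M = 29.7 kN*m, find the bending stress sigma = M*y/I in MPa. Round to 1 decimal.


Convert units:
M = 29.7 kN*m = 29700000 N*mm
y = 6.6 cm = 66 mm
I = 3085 cm^4 = 30850000 mm^4
sigma = 29700000 * 66 / 30850000
sigma = 63.5 MPa

63.5


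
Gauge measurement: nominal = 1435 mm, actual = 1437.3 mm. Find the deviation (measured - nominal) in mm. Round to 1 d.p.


Deviation = measured - nominal
Deviation = 1437.3 - 1435
Deviation = 2.3 mm

2.3


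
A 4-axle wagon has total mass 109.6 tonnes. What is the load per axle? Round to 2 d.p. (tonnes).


Load per axle = total weight / number of axles
Load = 109.6 / 4
Load = 27.40 tonnes

27.40


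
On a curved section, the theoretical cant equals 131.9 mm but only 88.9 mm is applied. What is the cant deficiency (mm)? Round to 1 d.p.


Cant deficiency = equilibrium cant - actual cant
CD = 131.9 - 88.9
CD = 43.0 mm

43.0


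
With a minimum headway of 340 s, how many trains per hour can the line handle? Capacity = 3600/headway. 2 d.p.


Capacity = 3600 / headway
Capacity = 3600 / 340
Capacity = 10.59 trains/hour

10.59


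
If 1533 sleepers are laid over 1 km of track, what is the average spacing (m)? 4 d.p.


Spacing = 1000 m / number of sleepers
Spacing = 1000 / 1533
Spacing = 0.6523 m

0.6523


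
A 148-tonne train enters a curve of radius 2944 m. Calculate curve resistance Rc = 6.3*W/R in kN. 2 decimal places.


Rc = 6.3 * W / R
Rc = 6.3 * 148 / 2944
Rc = 932.4 / 2944
Rc = 0.32 kN

0.32


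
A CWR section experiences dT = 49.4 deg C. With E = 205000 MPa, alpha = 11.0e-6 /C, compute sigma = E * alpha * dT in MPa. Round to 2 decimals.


sigma = E * alpha * dT
sigma = 205000 * 11.0e-6 * 49.4
sigma = 2.255 * 49.4
sigma = 111.40 MPa

111.40


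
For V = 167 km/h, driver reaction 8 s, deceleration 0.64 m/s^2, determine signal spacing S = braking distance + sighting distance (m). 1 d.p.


V = 167 / 3.6 = 46.3889 m/s
Braking distance = 46.3889^2 / (2*0.64) = 1681.1945 m
Sighting distance = 46.3889 * 8 = 371.1111 m
S = 1681.1945 + 371.1111 = 2052.3 m

2052.3


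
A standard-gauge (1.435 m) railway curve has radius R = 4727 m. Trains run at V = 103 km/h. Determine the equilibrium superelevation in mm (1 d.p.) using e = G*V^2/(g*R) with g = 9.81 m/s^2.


Convert speed: V = 103 / 3.6 = 28.6111 m/s
Apply formula: e = 1.435 * 28.6111^2 / (9.81 * 4727)
e = 1.435 * 818.5957 / 46371.87
e = 0.025332 m = 25.3 mm

25.3


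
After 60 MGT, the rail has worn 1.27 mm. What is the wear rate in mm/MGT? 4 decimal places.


Wear rate = total wear / cumulative tonnage
Rate = 1.27 / 60
Rate = 0.0212 mm/MGT

0.0212


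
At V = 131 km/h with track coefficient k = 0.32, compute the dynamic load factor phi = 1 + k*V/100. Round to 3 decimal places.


phi = 1 + k * V / 100
phi = 1 + 0.32 * 131 / 100
phi = 1 + 0.4192
phi = 1.419

1.419


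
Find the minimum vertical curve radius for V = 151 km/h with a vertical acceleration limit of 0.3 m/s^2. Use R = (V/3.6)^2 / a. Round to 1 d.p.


Convert speed: V = 151 / 3.6 = 41.9444 m/s
V^2 = 1759.3364 m^2/s^2
R_v = 1759.3364 / 0.3
R_v = 5864.5 m

5864.5


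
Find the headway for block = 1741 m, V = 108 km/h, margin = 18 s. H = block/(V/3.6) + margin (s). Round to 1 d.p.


V = 108 / 3.6 = 30.0 m/s
Block traversal time = 1741 / 30.0 = 58.0333 s
Headway = 58.0333 + 18
Headway = 76.0 s

76.0


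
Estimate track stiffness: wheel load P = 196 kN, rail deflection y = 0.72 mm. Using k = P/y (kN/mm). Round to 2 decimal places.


Track stiffness k = P / y
k = 196 / 0.72
k = 272.22 kN/mm

272.22


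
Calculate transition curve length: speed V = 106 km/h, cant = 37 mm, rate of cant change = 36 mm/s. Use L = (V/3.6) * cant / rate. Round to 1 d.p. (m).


Convert speed: V = 106 / 3.6 = 29.4444 m/s
L = 29.4444 * 37 / 36
L = 1089.4444 / 36
L = 30.3 m

30.3


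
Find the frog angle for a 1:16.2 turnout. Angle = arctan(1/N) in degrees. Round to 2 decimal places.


1/N = 1/16.2 = 0.061728
angle = arctan(0.061728) = 0.06165 rad
angle = 0.06165 * 180/pi = 3.53 degrees

3.53


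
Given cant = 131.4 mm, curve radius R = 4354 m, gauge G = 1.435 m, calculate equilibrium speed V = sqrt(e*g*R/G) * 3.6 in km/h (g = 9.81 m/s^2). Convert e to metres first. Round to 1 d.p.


Convert cant: e = 131.4 mm = 0.1314 m
V_ms = sqrt(0.1314 * 9.81 * 4354 / 1.435)
V_ms = sqrt(3911.117795) = 62.5389 m/s
V = 62.5389 * 3.6 = 225.1 km/h

225.1


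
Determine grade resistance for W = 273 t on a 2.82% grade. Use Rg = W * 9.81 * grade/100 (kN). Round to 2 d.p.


Rg = W * 9.81 * grade / 100
Rg = 273 * 9.81 * 2.82 / 100
Rg = 2678.13 * 0.0282
Rg = 75.52 kN

75.52


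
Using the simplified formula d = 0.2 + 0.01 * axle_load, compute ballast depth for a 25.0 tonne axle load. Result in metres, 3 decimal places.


d = 0.2 + 0.01 * 25.0
d = 0.2 + 0.25
d = 0.450 m

0.450


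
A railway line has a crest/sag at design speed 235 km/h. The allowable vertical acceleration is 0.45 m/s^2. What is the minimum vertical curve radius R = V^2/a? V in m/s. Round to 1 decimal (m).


Convert speed: V = 235 / 3.6 = 65.2778 m/s
V^2 = 4261.1883 m^2/s^2
R_v = 4261.1883 / 0.45
R_v = 9469.3 m

9469.3


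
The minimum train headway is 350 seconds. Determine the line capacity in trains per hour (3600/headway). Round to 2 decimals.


Capacity = 3600 / headway
Capacity = 3600 / 350
Capacity = 10.29 trains/hour

10.29


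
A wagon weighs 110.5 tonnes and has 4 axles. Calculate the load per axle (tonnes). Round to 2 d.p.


Load per axle = total weight / number of axles
Load = 110.5 / 4
Load = 27.63 tonnes

27.63


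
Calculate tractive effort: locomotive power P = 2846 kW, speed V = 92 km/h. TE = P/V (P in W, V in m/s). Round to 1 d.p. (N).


Convert: P = 2846 kW = 2846000 W
V = 92 / 3.6 = 25.5556 m/s
TE = 2846000 / 25.5556
TE = 111365.2 N

111365.2


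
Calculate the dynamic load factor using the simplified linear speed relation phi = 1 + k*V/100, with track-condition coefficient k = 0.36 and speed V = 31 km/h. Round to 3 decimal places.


phi = 1 + k * V / 100
phi = 1 + 0.36 * 31 / 100
phi = 1 + 0.1116
phi = 1.112

1.112


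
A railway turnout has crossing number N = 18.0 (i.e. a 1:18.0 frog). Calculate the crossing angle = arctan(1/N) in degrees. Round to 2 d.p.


1/N = 1/18.0 = 0.055556
angle = arctan(0.055556) = 0.055499 rad
angle = 0.055499 * 180/pi = 3.18 degrees

3.18


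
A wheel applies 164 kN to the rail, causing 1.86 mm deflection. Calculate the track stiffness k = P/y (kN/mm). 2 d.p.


Track stiffness k = P / y
k = 164 / 1.86
k = 88.17 kN/mm

88.17


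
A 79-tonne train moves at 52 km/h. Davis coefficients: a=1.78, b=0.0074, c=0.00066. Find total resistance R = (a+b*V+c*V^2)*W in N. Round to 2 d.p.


b*V = 0.0074 * 52 = 0.3848
c*V^2 = 0.00066 * 2704 = 1.78464
R_per_t = 1.78 + 0.3848 + 1.78464 = 3.94944 N/t
R_total = 3.94944 * 79 = 312.01 N

312.01


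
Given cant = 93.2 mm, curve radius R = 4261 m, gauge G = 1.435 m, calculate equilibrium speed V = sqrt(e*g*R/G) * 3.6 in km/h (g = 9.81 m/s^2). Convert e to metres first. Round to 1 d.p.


Convert cant: e = 93.2 mm = 0.0932 m
V_ms = sqrt(0.0932 * 9.81 * 4261 / 1.435)
V_ms = sqrt(2714.84196) = 52.1041 m/s
V = 52.1041 * 3.6 = 187.6 km/h

187.6


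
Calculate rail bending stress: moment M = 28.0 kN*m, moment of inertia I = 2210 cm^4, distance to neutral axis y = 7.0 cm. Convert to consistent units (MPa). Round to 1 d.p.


Convert units:
M = 28.0 kN*m = 28000000 N*mm
y = 7.0 cm = 70 mm
I = 2210 cm^4 = 22100000 mm^4
sigma = 28000000 * 70 / 22100000
sigma = 88.7 MPa

88.7


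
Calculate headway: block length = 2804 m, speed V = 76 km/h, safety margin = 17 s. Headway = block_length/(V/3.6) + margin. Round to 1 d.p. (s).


V = 76 / 3.6 = 21.1111 m/s
Block traversal time = 2804 / 21.1111 = 132.8211 s
Headway = 132.8211 + 17
Headway = 149.8 s

149.8


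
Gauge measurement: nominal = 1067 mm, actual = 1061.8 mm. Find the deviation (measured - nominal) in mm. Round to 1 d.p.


Deviation = measured - nominal
Deviation = 1061.8 - 1067
Deviation = -5.2 mm

-5.2


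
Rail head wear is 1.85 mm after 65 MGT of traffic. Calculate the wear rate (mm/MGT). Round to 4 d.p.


Wear rate = total wear / cumulative tonnage
Rate = 1.85 / 65
Rate = 0.0285 mm/MGT

0.0285


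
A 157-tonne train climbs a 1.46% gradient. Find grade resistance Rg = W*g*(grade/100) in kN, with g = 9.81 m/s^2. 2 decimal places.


Rg = W * 9.81 * grade / 100
Rg = 157 * 9.81 * 1.46 / 100
Rg = 1540.17 * 0.0146
Rg = 22.49 kN

22.49


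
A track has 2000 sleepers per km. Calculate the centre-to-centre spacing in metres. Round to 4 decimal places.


Spacing = 1000 m / number of sleepers
Spacing = 1000 / 2000
Spacing = 0.5000 m

0.5000


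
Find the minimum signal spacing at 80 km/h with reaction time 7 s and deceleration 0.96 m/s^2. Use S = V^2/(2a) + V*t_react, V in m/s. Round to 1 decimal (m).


V = 80 / 3.6 = 22.2222 m/s
Braking distance = 22.2222^2 / (2*0.96) = 257.2016 m
Sighting distance = 22.2222 * 7 = 155.5556 m
S = 257.2016 + 155.5556 = 412.8 m

412.8


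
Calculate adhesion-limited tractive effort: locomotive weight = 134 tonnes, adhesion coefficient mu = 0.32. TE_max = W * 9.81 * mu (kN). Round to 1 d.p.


TE_max = W * g * mu
TE_max = 134 * 9.81 * 0.32
TE_max = 1314.54 * 0.32
TE_max = 420.7 kN

420.7


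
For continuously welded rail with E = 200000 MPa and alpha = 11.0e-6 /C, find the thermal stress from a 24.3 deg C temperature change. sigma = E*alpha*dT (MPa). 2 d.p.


sigma = E * alpha * dT
sigma = 200000 * 11.0e-6 * 24.3
sigma = 2.2 * 24.3
sigma = 53.46 MPa

53.46


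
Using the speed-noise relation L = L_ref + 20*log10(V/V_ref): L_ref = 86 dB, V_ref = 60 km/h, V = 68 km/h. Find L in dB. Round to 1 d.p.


V/V_ref = 68 / 60 = 1.133333
log10(1.133333) = 0.054358
20 * 0.054358 = 1.0872
L = 86 + 1.0872 = 87.1 dB

87.1


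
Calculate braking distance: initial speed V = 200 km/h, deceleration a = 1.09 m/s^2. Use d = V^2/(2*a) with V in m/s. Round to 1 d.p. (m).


Convert speed: V = 200 / 3.6 = 55.5556 m/s
V^2 = 3086.4198
d = 3086.4198 / (2 * 1.09)
d = 3086.4198 / 2.18
d = 1415.8 m

1415.8


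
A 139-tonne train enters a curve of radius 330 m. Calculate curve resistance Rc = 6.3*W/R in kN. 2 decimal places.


Rc = 6.3 * W / R
Rc = 6.3 * 139 / 330
Rc = 875.7 / 330
Rc = 2.65 kN

2.65


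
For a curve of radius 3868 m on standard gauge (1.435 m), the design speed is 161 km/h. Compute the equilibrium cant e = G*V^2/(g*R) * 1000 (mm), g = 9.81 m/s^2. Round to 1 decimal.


Convert speed: V = 161 / 3.6 = 44.7222 m/s
Apply formula: e = 1.435 * 44.7222^2 / (9.81 * 3868)
e = 1.435 * 2000.0772 / 37945.08
e = 0.075639 m = 75.6 mm

75.6


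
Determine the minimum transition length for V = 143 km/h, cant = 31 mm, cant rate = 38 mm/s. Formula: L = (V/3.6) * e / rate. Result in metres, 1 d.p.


Convert speed: V = 143 / 3.6 = 39.7222 m/s
L = 39.7222 * 31 / 38
L = 1231.3889 / 38
L = 32.4 m

32.4


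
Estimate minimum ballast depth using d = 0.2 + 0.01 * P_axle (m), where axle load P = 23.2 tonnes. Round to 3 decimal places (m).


d = 0.2 + 0.01 * 23.2
d = 0.2 + 0.232
d = 0.432 m

0.432


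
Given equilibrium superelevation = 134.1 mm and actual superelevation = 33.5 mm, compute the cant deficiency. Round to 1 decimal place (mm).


Cant deficiency = equilibrium cant - actual cant
CD = 134.1 - 33.5
CD = 100.6 mm

100.6


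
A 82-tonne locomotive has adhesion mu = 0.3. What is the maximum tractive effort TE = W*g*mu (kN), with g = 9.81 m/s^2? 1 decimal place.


TE_max = W * g * mu
TE_max = 82 * 9.81 * 0.3
TE_max = 804.42 * 0.3
TE_max = 241.3 kN

241.3


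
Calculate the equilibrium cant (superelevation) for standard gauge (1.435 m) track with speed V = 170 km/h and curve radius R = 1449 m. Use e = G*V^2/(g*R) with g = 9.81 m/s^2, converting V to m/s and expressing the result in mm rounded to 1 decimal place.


Convert speed: V = 170 / 3.6 = 47.2222 m/s
Apply formula: e = 1.435 * 47.2222^2 / (9.81 * 1449)
e = 1.435 * 2229.9383 / 14214.69
e = 0.225117 m = 225.1 mm

225.1


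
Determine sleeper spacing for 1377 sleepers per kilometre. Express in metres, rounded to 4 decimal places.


Spacing = 1000 m / number of sleepers
Spacing = 1000 / 1377
Spacing = 0.7262 m

0.7262


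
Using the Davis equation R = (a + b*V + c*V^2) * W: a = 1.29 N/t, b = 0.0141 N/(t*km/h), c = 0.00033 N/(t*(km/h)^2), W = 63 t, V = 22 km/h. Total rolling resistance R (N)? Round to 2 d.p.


b*V = 0.0141 * 22 = 0.3102
c*V^2 = 0.00033 * 484 = 0.15972
R_per_t = 1.29 + 0.3102 + 0.15972 = 1.75992 N/t
R_total = 1.75992 * 63 = 110.87 N

110.87


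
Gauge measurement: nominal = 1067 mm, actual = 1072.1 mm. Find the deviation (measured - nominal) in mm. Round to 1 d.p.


Deviation = measured - nominal
Deviation = 1072.1 - 1067
Deviation = 5.1 mm

5.1


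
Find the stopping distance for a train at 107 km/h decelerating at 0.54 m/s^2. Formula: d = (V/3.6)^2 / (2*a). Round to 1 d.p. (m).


Convert speed: V = 107 / 3.6 = 29.7222 m/s
V^2 = 883.4105
d = 883.4105 / (2 * 0.54)
d = 883.4105 / 1.08
d = 818.0 m

818.0


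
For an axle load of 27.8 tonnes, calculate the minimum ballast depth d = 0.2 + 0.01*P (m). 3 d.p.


d = 0.2 + 0.01 * 27.8
d = 0.2 + 0.278
d = 0.478 m

0.478


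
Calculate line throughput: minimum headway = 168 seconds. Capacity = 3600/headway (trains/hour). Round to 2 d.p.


Capacity = 3600 / headway
Capacity = 3600 / 168
Capacity = 21.43 trains/hour

21.43


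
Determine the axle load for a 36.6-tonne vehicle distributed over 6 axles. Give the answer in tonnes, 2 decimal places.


Load per axle = total weight / number of axles
Load = 36.6 / 6
Load = 6.10 tonnes

6.10


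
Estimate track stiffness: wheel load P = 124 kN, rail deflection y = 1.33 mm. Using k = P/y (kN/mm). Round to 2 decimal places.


Track stiffness k = P / y
k = 124 / 1.33
k = 93.23 kN/mm

93.23


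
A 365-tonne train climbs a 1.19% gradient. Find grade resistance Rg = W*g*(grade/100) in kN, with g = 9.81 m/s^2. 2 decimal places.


Rg = W * 9.81 * grade / 100
Rg = 365 * 9.81 * 1.19 / 100
Rg = 3580.65 * 0.0119
Rg = 42.61 kN

42.61


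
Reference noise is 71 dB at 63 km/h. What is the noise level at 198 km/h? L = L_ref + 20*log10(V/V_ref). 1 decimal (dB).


V/V_ref = 198 / 63 = 3.142857
log10(3.142857) = 0.497325
20 * 0.497325 = 9.9465
L = 71 + 9.9465 = 80.9 dB

80.9


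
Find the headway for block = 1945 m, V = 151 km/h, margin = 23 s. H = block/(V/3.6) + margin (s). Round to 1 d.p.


V = 151 / 3.6 = 41.9444 m/s
Block traversal time = 1945 / 41.9444 = 46.3709 s
Headway = 46.3709 + 23
Headway = 69.4 s

69.4


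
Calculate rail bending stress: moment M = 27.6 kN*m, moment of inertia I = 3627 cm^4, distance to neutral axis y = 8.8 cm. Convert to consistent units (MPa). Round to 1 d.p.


Convert units:
M = 27.6 kN*m = 27600000 N*mm
y = 8.8 cm = 88 mm
I = 3627 cm^4 = 36270000 mm^4
sigma = 27600000 * 88 / 36270000
sigma = 67.0 MPa

67.0


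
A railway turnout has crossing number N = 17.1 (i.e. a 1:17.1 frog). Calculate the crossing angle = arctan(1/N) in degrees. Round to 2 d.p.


1/N = 1/17.1 = 0.05848
angle = arctan(0.05848) = 0.058413 rad
angle = 0.058413 * 180/pi = 3.35 degrees

3.35


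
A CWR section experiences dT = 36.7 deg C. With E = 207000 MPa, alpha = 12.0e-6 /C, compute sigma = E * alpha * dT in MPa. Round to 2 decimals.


sigma = E * alpha * dT
sigma = 207000 * 12.0e-6 * 36.7
sigma = 2.484 * 36.7
sigma = 91.16 MPa

91.16


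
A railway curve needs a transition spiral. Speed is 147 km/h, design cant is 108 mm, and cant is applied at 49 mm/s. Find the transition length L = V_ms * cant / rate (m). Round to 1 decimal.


Convert speed: V = 147 / 3.6 = 40.8333 m/s
L = 40.8333 * 108 / 49
L = 4410.0 / 49
L = 90.0 m

90.0


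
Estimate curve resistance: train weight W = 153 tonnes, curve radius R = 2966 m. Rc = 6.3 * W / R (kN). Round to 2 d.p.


Rc = 6.3 * W / R
Rc = 6.3 * 153 / 2966
Rc = 963.9 / 2966
Rc = 0.32 kN

0.32


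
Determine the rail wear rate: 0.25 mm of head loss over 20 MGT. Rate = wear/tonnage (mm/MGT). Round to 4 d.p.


Wear rate = total wear / cumulative tonnage
Rate = 0.25 / 20
Rate = 0.0125 mm/MGT

0.0125


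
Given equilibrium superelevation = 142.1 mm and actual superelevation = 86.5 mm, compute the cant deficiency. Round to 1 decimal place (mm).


Cant deficiency = equilibrium cant - actual cant
CD = 142.1 - 86.5
CD = 55.6 mm

55.6


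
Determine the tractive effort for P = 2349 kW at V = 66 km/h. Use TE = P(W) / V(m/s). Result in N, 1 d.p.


Convert: P = 2349 kW = 2349000 W
V = 66 / 3.6 = 18.3333 m/s
TE = 2349000 / 18.3333
TE = 128127.3 N

128127.3


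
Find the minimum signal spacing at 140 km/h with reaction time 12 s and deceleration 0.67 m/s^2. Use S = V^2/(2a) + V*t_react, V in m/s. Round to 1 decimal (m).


V = 140 / 3.6 = 38.8889 m/s
Braking distance = 38.8889^2 / (2*0.67) = 1128.6162 m
Sighting distance = 38.8889 * 12 = 466.6667 m
S = 1128.6162 + 466.6667 = 1595.3 m

1595.3


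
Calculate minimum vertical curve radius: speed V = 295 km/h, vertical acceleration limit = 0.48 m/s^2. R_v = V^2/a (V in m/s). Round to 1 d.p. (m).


Convert speed: V = 295 / 3.6 = 81.9444 m/s
V^2 = 6714.892 m^2/s^2
R_v = 6714.892 / 0.48
R_v = 13989.4 m

13989.4


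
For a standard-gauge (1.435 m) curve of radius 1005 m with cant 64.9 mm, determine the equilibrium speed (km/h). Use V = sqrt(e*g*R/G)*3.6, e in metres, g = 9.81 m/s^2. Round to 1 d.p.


Convert cant: e = 64.9 mm = 0.0649 m
V_ms = sqrt(0.0649 * 9.81 * 1005 / 1.435)
V_ms = sqrt(445.890136) = 21.1161 m/s
V = 21.1161 * 3.6 = 76.0 km/h

76.0


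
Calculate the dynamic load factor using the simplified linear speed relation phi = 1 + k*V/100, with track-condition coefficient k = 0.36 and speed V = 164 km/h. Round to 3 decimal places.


phi = 1 + k * V / 100
phi = 1 + 0.36 * 164 / 100
phi = 1 + 0.5904
phi = 1.590

1.590


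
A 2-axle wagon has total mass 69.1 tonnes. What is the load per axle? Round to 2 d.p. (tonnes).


Load per axle = total weight / number of axles
Load = 69.1 / 2
Load = 34.55 tonnes

34.55


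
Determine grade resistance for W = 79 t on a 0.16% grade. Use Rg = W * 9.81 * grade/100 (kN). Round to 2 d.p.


Rg = W * 9.81 * grade / 100
Rg = 79 * 9.81 * 0.16 / 100
Rg = 774.99 * 0.0016
Rg = 1.24 kN

1.24


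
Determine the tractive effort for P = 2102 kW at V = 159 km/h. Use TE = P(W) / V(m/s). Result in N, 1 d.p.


Convert: P = 2102 kW = 2102000 W
V = 159 / 3.6 = 44.1667 m/s
TE = 2102000 / 44.1667
TE = 47592.5 N

47592.5


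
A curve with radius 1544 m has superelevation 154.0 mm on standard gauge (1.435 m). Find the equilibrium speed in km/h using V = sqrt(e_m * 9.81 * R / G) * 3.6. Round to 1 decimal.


Convert cant: e = 154.0 mm = 0.1540 m
V_ms = sqrt(0.1540 * 9.81 * 1544 / 1.435)
V_ms = sqrt(1625.493073) = 40.3174 m/s
V = 40.3174 * 3.6 = 145.1 km/h

145.1
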